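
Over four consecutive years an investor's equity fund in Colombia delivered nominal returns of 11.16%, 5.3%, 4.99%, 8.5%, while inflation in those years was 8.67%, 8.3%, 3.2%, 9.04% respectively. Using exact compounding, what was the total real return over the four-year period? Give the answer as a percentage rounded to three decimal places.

Compound the nominal returns: 1.1116 × 1.0530 × 1.0499 × 1.0850 = 1.333382.
Compound inflation: 1.0867 × 1.0830 × 1.0320 × 1.0904 = 1.324353.
Deflate: 1.333382 / 1.324353 = 1.006818.
Total real return = 1.006818 − 1 → 0.682%.

0.682%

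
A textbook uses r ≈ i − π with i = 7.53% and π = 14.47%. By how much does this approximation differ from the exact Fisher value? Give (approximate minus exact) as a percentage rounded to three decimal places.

Approximate: r ≈ 7.530% − 14.470% = -6.9400%
Exact: (1 + 0.0753)/(1 + 0.1447) − 1 = -6.0627%
Error = -6.9400% − (-6.0627%) = -0.8773% → -0.877%.

-0.877%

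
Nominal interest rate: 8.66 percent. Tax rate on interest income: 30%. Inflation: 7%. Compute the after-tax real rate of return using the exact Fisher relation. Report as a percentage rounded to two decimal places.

After-tax nominal return = 8.66% × (1 − 0.3) = 6.0620%.
1 + r = 1.06062 / 1.07000 = 0.991234
After-tax real rate = 0.991234 − 1 → -0.88%.

-0.88%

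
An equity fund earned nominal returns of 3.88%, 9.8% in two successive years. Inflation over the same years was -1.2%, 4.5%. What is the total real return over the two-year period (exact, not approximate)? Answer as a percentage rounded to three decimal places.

Compound the nominal returns: 1.0388 × 1.0980 = 1.140602.
Compound inflation: 0.9880 × 1.0450 = 1.032460.
Deflate: 1.140602 / 1.032460 = 1.104742.
Total real return = 1.104742 − 1 → 10.474%.

10.474%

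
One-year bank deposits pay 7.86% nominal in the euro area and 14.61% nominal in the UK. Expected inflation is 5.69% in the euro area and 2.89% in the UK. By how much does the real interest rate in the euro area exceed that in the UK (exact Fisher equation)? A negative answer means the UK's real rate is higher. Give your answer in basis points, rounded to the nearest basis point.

The euro area: (1 + 0.0786)/(1 + 0.0569) − 1 = 2.0532%
The UK: (1 + 0.1461)/(1 + 0.0289) − 1 = 11.3908%
Differential = 2.0532% − 11.3908% = -9.3376% → -934 basis points.

-934 basis points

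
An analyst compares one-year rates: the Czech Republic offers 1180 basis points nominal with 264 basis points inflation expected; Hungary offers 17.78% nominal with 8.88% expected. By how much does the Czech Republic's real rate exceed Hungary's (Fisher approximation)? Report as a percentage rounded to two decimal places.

The Czech Republic: 11.8% − 2.64% = 9.160%
Hungary: 17.78% − 8.88% = 8.900%
Differential = 0.260% → 0.26%.

0.26%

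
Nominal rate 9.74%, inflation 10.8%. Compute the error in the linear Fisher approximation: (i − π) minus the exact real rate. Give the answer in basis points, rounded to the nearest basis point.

Approximate: r ≈ 9.740% − 10.800% = -1.0600%
Exact: (1 + 0.0974)/(1 + 0.1080) − 1 = -0.9567%
Error = -1.0600% − (-0.9567%) = -0.1033% → -10 basis points.

-10 basis points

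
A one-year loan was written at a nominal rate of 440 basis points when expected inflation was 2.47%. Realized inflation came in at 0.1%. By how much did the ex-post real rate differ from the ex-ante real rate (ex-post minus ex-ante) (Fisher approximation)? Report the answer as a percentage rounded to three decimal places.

Ex-ante: 4.4% − 2.47% = 1.930%
Ex-post: 4.4% − 0.1% = 4.300%
Difference (ex-post − ex-ante) = 2.3700% → 2.370%.

2.370%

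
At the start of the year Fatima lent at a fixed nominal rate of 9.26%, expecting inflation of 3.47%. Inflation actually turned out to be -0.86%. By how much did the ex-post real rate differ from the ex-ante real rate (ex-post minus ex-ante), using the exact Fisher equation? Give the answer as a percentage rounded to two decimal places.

4.61%

Ex-ante: (1 + 0.0926)/(1 + 0.0347) − 1 = 5.5958%
Ex-post: (1 + 0.0926)/(1 − 0.0086) − 1 = 10.2078%
Difference (ex-post − ex-ante) = 4.6120% → 4.61%.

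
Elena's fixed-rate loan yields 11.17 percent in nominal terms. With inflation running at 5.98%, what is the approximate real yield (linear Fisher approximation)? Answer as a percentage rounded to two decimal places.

5.19%

r ≈ i − π = 11.17% − 5.98% = 5.19%.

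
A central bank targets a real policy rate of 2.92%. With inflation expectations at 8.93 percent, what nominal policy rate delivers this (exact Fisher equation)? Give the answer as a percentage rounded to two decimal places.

(1 + i) = (1 + r)(1 + π) = 1.02920 × 1.08930 = 1.12110756
i = 1.12110756 − 1, so the required nominal rate is 12.11%.

12.11%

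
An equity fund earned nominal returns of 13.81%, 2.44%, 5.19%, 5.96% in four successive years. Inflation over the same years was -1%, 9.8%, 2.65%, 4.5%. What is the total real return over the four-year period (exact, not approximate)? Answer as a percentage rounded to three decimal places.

Compound the nominal returns: 1.1381 × 1.0244 × 1.0519 × 1.0596 = 1.299470.
Compound inflation: 0.9900 × 1.0980 × 1.0265 × 1.0450 = 1.166038.
Deflate: 1.299470 / 1.166038 = 1.114432.
Total real return = 1.114432 − 1 → 11.443%.

11.443%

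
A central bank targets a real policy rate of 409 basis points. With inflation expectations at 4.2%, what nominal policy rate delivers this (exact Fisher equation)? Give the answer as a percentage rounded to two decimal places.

(1 + i) = (1 + r)(1 + π) = 1.04090 × 1.04200 = 1.0846178
i = 1.0846178 − 1, so the required nominal rate is 8.46%.

8.46%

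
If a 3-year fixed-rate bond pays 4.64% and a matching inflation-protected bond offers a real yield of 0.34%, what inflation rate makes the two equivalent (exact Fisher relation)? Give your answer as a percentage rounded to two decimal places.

4.29%

(1 + π) = (1 + i)/(1 + r) = 1.04640 / 1.00340 = 1.042854
Break-even inflation = 1.042854 − 1 → 4.29%.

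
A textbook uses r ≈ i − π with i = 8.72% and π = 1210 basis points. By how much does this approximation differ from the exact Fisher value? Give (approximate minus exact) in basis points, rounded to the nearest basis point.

-36 basis points

Approximate: r ≈ 8.720% − 12.100% = -3.3800%
Exact: (1 + 0.0872)/(1 + 0.1210) − 1 = -3.0152%
Error = -3.3800% − (-3.0152%) = -0.3648% → -36 basis points.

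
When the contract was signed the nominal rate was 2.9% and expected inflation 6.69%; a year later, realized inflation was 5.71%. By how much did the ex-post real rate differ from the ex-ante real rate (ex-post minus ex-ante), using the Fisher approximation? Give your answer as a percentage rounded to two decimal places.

0.98%

Ex-ante: 2.9% − 6.69% = -3.790%
Ex-post: 2.9% − 5.71% = -2.810%
Difference (ex-post − ex-ante) = 0.9800% → 0.98%.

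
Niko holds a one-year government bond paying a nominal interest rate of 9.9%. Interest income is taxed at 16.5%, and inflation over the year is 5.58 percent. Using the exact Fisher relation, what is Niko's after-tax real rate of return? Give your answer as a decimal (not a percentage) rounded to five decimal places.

0.02545

After-tax nominal return = 9.9% × (1 − 0.165) = 8.2665%.
1 + r = 1.082665 / 1.05580 = 1.0254452
After-tax real rate = 1.0254452 − 1 → 0.02545.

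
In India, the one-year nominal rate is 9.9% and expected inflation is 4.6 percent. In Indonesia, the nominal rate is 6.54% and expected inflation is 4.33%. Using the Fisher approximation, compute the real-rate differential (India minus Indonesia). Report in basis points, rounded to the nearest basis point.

309 basis points

India: 9.9% − 4.6% = 5.300%
Indonesia: 6.54% − 4.33% = 2.210%
Differential = 3.090% → 309 basis points.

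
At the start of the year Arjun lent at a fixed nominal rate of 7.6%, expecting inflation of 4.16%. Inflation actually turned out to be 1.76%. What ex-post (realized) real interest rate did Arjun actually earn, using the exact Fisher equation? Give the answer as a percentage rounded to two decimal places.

Ex-post: (1 + 0.0760)/(1 + 0.0176) − 1 = 5.7390%
So the realized real rate is 5.74%.

5.74%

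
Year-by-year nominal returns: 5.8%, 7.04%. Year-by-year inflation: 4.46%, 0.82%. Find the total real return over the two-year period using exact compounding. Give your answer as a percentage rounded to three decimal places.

Compound the nominal returns: 1.0580 × 1.0704 = 1.132483.
Compound inflation: 1.0446 × 1.0082 = 1.053166.
Deflate: 1.132483 / 1.053166 = 1.075313.
Total real return = 1.075313 − 1 → 7.531%.

7.531%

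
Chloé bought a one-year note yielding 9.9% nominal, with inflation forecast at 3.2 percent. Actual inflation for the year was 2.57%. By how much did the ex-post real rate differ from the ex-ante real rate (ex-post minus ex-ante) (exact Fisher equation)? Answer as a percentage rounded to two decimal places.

Ex-ante: (1 + 0.0990)/(1 + 0.0320) − 1 = 6.4922%
Ex-post: (1 + 0.0990)/(1 + 0.0257) − 1 = 7.1463%
Difference (ex-post − ex-ante) = 0.6541% → 0.65%.

0.65%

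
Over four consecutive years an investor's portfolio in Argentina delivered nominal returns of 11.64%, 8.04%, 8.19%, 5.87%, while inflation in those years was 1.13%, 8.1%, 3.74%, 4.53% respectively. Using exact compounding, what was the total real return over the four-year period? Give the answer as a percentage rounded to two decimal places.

16.54%

Nominal growth factor = 1.1164 × 1.0804 × 1.0819 × 1.0587 = 1.381543
Price-level growth factor = 1.0113 × 1.0810 × 1.0374 × 1.0453 = 1.185476
Real growth factor = 1.381543 / 1.185476 = 1.165391
Total real return = 1.165391 − 1 → 16.54%.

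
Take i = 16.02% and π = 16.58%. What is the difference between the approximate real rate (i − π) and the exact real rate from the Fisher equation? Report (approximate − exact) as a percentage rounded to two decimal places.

-0.08%

Approximate: r ≈ 16.020% − 16.580% = -0.5600%
Exact: (1 + 0.1602)/(1 + 0.1658) − 1 = -0.4804%
Error = -0.5600% − (-0.4804%) = -0.0796% → -0.08%.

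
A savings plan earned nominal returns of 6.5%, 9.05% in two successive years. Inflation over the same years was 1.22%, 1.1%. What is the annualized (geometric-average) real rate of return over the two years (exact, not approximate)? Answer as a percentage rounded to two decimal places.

6.53%

Nominal growth factor = 1.0650 × 1.0905 = 1.16138250
Price-level growth factor = 1.0122 × 1.0110 = 1.02333420
Real growth factor = 1.16138250 / 1.02333420 = 1.13490050
Annualized real rate = 1.13490050^(1/2) − 1 = 6.5317% → 6.53%.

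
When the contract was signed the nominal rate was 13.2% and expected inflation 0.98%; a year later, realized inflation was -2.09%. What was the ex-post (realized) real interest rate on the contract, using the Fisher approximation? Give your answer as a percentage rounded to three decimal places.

15.290%

Ex-post: 13.2% − (-2.09%) = 15.290%
So the realized real rate is 15.290%.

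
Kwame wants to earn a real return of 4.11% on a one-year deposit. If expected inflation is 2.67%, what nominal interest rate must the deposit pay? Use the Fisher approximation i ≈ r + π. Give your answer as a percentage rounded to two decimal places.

6.78%

i ≈ r + π = 4.11% + 2.67% = 6.78%.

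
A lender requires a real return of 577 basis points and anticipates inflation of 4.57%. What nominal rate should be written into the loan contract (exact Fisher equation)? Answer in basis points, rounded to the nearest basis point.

1060 basis points

(1 + i) = (1 + r)(1 + π) = 1.05770 × 1.04570 = 1.10603689
i = 1.10603689 − 1, so the required nominal rate is 1060 basis points.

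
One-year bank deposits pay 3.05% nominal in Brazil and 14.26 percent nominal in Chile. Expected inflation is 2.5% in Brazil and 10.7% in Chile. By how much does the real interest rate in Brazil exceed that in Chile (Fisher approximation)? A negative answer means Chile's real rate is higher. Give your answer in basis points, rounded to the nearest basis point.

-301 basis points

Brazil: 3.05% − 2.5% = 0.550%
Chile: 14.26% − 10.7% = 3.560%
Differential = -3.010% → -301 basis points.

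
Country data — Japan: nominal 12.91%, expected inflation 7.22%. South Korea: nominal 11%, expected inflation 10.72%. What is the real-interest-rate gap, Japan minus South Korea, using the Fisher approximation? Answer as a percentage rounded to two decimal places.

5.41%

Japan: 12.91% − 7.22% = 5.690%
South Korea: 11% − 10.72% = 0.280%
Differential = 5.410% → 5.41%.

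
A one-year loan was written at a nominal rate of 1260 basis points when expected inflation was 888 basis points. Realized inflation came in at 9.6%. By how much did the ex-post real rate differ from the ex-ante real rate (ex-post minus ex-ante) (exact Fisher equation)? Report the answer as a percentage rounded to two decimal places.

Ex-ante: (1 + 0.1260)/(1 + 0.0888) − 1 = 3.4166%
Ex-post: (1 + 0.1260)/(1 + 0.0960) − 1 = 2.7372%
Difference (ex-post − ex-ante) = -0.6794% → -0.68%.

-0.68%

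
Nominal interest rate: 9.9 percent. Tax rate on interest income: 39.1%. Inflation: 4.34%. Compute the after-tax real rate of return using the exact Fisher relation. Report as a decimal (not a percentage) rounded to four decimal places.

0.0162

After-tax nominal return = 9.9% × (1 − 0.391) = 6.0291%.
1 + r = 1.060291 / 1.04340 = 1.016188
After-tax real rate = 1.016188 − 1 → 0.0162.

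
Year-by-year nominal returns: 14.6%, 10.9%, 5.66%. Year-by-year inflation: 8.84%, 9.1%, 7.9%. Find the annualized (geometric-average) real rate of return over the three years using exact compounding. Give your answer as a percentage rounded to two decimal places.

1.58%

Compound the nominal returns: 1.1460 × 1.1090 × 1.0566 = 1.34284773.
Compound inflation: 1.0884 × 1.0910 × 1.0790 = 1.28125251.
Deflate: 1.34284773 / 1.28125251 = 1.04807423.
Annualized real rate = 1.04807423^(1/3) − 1 = 1.5775% → 1.58%.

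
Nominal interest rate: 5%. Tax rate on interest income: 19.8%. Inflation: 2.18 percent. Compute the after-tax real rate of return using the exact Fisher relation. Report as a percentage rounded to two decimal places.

After-tax nominal return = 5% × (1 − 0.198) = 4.0100%.
1 + r = 1.04010 / 1.02180 = 1.017910
After-tax real rate = 1.017910 − 1 → 1.79%.

1.79%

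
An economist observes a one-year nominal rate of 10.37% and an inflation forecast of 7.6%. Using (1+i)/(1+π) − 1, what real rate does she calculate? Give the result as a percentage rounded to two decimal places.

2.57%

By the Fisher equation, 1 + r = (1 + i)/(1 + π).
1 + r = 1.10370 / 1.07600 = 1.025743
r = 1.025743 − 1 = 2.5743%, i.e. 2.57%.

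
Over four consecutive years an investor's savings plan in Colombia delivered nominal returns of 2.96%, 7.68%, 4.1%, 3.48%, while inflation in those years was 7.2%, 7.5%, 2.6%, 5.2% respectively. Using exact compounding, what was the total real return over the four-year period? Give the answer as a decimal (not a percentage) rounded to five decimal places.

Nominal growth factor = 1.0296 × 1.0768 × 1.0410 × 1.0348 = 1.194293
Price-level growth factor = 1.0720 × 1.0750 × 1.0260 × 1.0520 = 1.243845
Real growth factor = 1.194293 / 1.243845 = 0.960162
Total real return = 0.960162 − 1 → -0.03984.

-0.03984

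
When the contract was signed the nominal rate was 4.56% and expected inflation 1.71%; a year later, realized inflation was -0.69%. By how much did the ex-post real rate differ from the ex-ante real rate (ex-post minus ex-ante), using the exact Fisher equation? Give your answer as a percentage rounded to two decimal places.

Ex-ante: (1 + 0.0456)/(1 + 0.0171) − 1 = 2.8021%
Ex-post: (1 + 0.0456)/(1 − 0.0069) − 1 = 5.2865%
Difference (ex-post − ex-ante) = 2.4844% → 2.48%.

2.48%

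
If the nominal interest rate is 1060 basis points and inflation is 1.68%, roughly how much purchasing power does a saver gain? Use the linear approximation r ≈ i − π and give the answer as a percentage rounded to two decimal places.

8.92%

r ≈ i − π = 10.6% − 1.68% = 8.92%.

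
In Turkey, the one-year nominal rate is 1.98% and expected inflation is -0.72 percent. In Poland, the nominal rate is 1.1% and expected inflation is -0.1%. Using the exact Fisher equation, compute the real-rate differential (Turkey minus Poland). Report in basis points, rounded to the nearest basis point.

Turkey: (1 + 0.0198)/(1 − 0.0072) − 1 = 2.7196%
Poland: (1 + 0.0110)/(1 − 0.0010) − 1 = 1.2012%
Differential = 2.7196% − 1.2012% = 1.5184% → 152 basis points.

152 basis points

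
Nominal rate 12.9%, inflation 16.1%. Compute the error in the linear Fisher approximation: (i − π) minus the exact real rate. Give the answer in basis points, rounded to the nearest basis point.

-44 basis points

Approximate: r ≈ 12.900% − 16.100% = -3.2000%
Exact: (1 + 0.1290)/(1 + 0.1610) − 1 = -2.7562%
Error = -3.2000% − (-2.7562%) = -0.4438% → -44 basis points.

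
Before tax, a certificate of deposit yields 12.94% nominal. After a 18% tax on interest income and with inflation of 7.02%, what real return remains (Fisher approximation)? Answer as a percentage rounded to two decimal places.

After-tax nominal return = 12.94% × (1 − 0.18) = 10.6108%.
r ≈ 10.6108% − 7.02% → 3.59%.

3.59%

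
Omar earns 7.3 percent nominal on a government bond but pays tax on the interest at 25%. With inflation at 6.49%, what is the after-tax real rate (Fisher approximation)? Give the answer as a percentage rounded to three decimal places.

-1.015%

After-tax nominal return = 7.3% × (1 − 0.25) = 5.4750%.
r ≈ 5.4750% − 6.49% → -1.015%.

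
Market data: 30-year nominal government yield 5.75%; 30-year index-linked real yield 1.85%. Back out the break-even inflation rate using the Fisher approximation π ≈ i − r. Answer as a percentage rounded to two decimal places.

π ≈ i − r = 5.75% − 1.85% → 3.90%.

3.90%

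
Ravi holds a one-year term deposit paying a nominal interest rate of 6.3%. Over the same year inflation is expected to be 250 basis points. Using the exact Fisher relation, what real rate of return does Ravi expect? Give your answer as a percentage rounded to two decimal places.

3.71%

1 + r = 1.06300 / 1.02500 = 1.037073
r = 1.037073 − 1 = 3.7073%, i.e. 3.71%.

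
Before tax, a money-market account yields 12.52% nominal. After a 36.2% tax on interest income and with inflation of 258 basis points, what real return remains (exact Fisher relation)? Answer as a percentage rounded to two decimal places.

After-tax nominal return = 12.52% × (1 − 0.362) = 7.98776%.
1 + r = 1.0798776 / 1.02580 = 1.052717
After-tax real rate = 1.052717 − 1 → 5.27%.

5.27%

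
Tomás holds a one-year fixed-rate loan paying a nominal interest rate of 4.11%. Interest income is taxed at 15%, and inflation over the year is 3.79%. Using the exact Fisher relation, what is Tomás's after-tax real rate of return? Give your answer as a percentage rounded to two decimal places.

-0.29%

After-tax nominal return = 4.11% × (1 − 0.15) = 3.4935%.
1 + r = 1.034935 / 1.03790 = 0.997143
After-tax real rate = 0.997143 − 1 → -0.29%.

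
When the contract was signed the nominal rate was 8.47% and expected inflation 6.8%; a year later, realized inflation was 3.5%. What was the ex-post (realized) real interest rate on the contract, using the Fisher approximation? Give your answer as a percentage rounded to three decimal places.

4.970%

Ex-post: 8.47% − 3.5% = 4.970%
So the realized real rate is 4.970%.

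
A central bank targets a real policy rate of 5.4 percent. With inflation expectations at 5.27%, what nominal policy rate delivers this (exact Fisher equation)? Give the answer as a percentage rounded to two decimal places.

(1 + i) = (1 + r)(1 + π) = 1.05400 × 1.05270 = 1.1095458
i = 1.1095458 − 1, so the required nominal rate is 10.95%.

10.95%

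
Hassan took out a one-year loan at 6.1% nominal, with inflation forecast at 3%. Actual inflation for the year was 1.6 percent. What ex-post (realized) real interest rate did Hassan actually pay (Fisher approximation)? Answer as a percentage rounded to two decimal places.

4.50%

Ex-post: 6.1% − 1.6% = 4.500%
So the realized real rate is 4.50%.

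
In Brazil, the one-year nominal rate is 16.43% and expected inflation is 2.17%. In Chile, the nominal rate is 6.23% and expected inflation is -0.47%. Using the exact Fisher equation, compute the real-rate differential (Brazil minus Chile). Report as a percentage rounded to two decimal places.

7.23%

Brazil: (1 + 0.1643)/(1 + 0.0217) − 1 = 13.9571%
Chile: (1 + 0.0623)/(1 − 0.0047) − 1 = 6.7316%
Differential = 13.9571% − 6.7316% = 7.2255% → 7.23%.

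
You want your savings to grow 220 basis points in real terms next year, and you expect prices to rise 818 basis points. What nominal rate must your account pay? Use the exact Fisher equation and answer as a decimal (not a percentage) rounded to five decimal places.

(1 + i) = (1 + r)(1 + π) = 1.02200 × 1.08180 = 1.1055996
i = 1.1055996 − 1, so the required nominal rate is 0.10560.

0.10560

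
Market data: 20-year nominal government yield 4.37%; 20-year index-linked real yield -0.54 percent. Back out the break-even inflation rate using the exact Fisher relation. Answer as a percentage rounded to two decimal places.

(1 + π) = (1 + i)/(1 + r) = 1.04370 / 0.99460 = 1.049367
Break-even inflation = 1.049367 − 1 → 4.94%.

4.94%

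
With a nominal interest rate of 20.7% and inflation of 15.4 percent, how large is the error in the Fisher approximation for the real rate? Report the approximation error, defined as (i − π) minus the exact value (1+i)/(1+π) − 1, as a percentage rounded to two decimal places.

0.71%

Approximate: r ≈ 20.700% − 15.400% = 5.3000%
Exact: (1 + 0.2070)/(1 + 0.1540) − 1 = 4.5927%
Error = 5.3000% − 4.5927% = 0.7073% → 0.71%.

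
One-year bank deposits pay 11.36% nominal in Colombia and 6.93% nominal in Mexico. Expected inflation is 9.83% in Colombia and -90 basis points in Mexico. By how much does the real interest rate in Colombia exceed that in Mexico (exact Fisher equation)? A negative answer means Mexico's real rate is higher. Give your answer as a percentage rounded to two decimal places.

-6.51%

Colombia: (1 + 0.1136)/(1 + 0.0983) − 1 = 1.3931%
Mexico: (1 + 0.0693)/(1 − 0.0090) − 1 = 7.9011%
Differential = 1.3931% − 7.9011% = -6.5080% → -6.51%.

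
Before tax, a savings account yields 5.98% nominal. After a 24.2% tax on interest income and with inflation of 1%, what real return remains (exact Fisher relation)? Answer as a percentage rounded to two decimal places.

3.50%

After-tax nominal return = 5.98% × (1 − 0.242) = 4.53284%.
1 + r = 1.0453284 / 1.01000 = 1.034979
After-tax real rate = 1.034979 − 1 → 3.50%.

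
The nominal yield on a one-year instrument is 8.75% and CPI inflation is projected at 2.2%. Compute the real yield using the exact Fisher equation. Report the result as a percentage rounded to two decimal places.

6.41%

By the Fisher identity, 1 + r = (1 + i)/(1 + π).
1 + r = 1.08750 / 1.02200 = 1.064090
r = 1.064090 − 1 = 6.4090%, i.e. 6.41%.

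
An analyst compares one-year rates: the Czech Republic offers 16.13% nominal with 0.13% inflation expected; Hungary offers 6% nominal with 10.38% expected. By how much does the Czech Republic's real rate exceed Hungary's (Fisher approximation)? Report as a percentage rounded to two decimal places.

20.38%

The Czech Republic: 16.13% − 0.13% = 16.000%
Hungary: 6% − 10.38% = -4.380%
Differential = 20.380% → 20.38%.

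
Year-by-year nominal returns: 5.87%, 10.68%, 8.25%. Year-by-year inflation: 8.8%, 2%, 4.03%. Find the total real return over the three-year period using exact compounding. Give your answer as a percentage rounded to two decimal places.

9.87%

Nominal growth factor = 1.0587 × 1.1068 × 1.0825 = 1.268440
Price-level growth factor = 1.0880 × 1.0200 × 1.0403 = 1.154483
Real growth factor = 1.268440 / 1.154483 = 1.098708
Total real return = 1.098708 − 1 → 9.87%.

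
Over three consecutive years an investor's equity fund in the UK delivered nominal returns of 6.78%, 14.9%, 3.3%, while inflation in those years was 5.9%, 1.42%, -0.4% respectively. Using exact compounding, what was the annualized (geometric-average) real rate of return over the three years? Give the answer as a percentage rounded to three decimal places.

5.814%

Nominal growth factor = 1.0678 × 1.1490 × 1.0330 = 1.26738997
Price-level growth factor = 1.0590 × 1.0142 × 0.9960 = 1.06974165
Real growth factor = 1.26738997 / 1.06974165 = 1.18476267
Annualized real rate = 1.18476267^(1/3) − 1 = 5.8142% → 5.814%.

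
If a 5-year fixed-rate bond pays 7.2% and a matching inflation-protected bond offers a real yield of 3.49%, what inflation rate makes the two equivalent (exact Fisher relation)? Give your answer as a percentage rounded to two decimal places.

(1 + π) = (1 + i)/(1 + r) = 1.07200 / 1.03490 = 1.035849
Break-even inflation = 1.035849 − 1 → 3.58%.

3.58%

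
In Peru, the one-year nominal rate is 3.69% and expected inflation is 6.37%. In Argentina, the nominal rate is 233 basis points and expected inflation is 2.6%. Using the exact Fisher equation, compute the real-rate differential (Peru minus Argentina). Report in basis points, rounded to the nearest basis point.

-226 basis points

Peru: (1 + 0.0369)/(1 + 0.0637) − 1 = -2.5195%
Argentina: (1 + 0.0233)/(1 + 0.0260) − 1 = -0.2632%
Differential = -2.5195% − (-0.2632%) = -2.2563% → -226 basis points.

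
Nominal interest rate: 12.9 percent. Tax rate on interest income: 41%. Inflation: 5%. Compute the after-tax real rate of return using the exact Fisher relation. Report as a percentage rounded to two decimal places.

2.49%

After-tax nominal return = 12.9% × (1 − 0.41) = 7.6110%.
1 + r = 1.07611 / 1.05000 = 1.024867
After-tax real rate = 1.024867 − 1 → 2.49%.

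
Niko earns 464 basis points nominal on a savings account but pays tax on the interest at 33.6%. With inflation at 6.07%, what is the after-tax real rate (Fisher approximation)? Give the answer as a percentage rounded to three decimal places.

After-tax nominal return = 4.64% × (1 − 0.336) = 3.08096%.
r ≈ 3.08096% − 6.07% → -2.989%.

-2.989%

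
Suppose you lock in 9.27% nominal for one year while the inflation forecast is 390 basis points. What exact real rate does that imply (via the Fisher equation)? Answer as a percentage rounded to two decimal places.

1 + r = 1.09270 / 1.03900 = 1.051684
r = 1.051684 − 1 = 5.1684%, i.e. 5.17%.

5.17%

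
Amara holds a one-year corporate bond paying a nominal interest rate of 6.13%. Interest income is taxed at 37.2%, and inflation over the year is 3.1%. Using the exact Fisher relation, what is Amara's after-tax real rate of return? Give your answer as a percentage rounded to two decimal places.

0.73%

After-tax nominal return = 6.13% × (1 − 0.372) = 3.84964%.
1 + r = 1.0384964 / 1.03100 = 1.007271
After-tax real rate = 1.007271 − 1 → 0.73%.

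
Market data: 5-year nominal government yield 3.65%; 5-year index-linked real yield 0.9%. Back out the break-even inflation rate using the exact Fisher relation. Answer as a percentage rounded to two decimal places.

(1 + π) = (1 + i)/(1 + r) = 1.03650 / 1.00900 = 1.027255
Break-even inflation = 1.027255 − 1 → 2.73%.

2.73%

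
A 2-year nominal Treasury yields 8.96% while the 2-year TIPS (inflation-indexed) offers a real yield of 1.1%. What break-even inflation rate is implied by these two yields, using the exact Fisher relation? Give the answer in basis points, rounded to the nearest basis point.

(1 + π) = (1 + i)/(1 + r) = 1.08960 / 1.01100 = 1.077745
Break-even inflation = 1.077745 − 1 → 777 basis points.

777 basis points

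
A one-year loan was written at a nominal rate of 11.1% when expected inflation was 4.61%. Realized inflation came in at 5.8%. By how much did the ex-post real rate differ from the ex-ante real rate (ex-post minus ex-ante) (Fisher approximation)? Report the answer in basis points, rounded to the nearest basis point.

-119 basis points

Ex-ante: 11.1% − 4.61% = 6.490%
Ex-post: 11.1% − 5.8% = 5.300%
Difference (ex-post − ex-ante) = -1.1900% → -119 basis points.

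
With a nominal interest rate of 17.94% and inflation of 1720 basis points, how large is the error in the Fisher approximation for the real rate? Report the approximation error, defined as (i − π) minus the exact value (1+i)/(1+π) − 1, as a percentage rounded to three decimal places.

0.109%

Approximate: r ≈ 17.940% − 17.200% = 0.7400%
Exact: (1 + 0.1794)/(1 + 0.1720) − 1 = 0.6314%
Error = 0.7400% − 0.6314% = 0.1086% → 0.109%.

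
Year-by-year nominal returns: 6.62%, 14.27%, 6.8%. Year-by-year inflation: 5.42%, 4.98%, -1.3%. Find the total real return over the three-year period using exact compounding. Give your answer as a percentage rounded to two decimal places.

Compound the nominal returns: 1.0662 × 1.1427 × 1.0680 = 1.301194.
Compound inflation: 1.0542 × 1.0498 × 0.9870 = 1.092312.
Deflate: 1.301194 / 1.092312 = 1.191229.
Total real return = 1.191229 − 1 → 19.12%.

19.12%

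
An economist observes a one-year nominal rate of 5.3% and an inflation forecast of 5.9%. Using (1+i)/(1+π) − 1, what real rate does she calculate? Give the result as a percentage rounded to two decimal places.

1 + r = 1.05300 / 1.05900 = 0.994334
r = 0.994334 − 1 = -0.5666%, i.e. -0.57%.

-0.57%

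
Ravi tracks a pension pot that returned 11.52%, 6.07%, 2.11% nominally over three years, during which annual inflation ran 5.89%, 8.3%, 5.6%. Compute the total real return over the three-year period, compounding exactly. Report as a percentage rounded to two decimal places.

-0.26%

Compound the nominal returns: 1.1152 × 1.0607 × 1.0211 = 1.207852.
Compound inflation: 1.0589 × 1.0830 × 1.0560 = 1.211009.
Deflate: 1.207852 / 1.211009 = 0.997393.
Total real return = 0.997393 − 1 → -0.26%.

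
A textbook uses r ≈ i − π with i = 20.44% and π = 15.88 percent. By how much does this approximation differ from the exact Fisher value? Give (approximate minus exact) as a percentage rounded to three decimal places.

Approximate: r ≈ 20.440% − 15.880% = 4.5600%
Exact: (1 + 0.2044)/(1 + 0.1588) − 1 = 3.9351%
Error = 4.5600% − 3.9351% = 0.6249% → 0.625%.

0.625%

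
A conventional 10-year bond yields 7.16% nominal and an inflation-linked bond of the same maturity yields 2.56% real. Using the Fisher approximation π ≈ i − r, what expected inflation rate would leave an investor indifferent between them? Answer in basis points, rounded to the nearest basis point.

π ≈ i − r = 7.16% − 2.56% → 460 basis points.

460 basis points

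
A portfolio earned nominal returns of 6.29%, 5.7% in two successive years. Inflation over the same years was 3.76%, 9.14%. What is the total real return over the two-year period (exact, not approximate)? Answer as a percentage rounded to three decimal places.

-0.790%

Nominal growth factor = 1.0629 × 1.0570 = 1.123485
Price-level growth factor = 1.0376 × 1.0914 = 1.132437
Real growth factor = 1.123485 / 1.132437 = 0.992096
Total real return = 0.992096 − 1 → -0.790%.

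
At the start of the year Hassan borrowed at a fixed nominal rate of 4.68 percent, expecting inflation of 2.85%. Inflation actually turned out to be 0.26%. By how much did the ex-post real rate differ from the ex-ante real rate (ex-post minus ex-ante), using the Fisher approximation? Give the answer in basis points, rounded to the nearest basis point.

259 basis points

Ex-ante: 4.68% − 2.85% = 1.830%
Ex-post: 4.68% − 0.26% = 4.420%
Difference (ex-post − ex-ante) = 2.5900% → 259 basis points.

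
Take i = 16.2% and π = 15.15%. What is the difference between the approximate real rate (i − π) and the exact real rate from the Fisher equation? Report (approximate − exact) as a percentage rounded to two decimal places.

Approximate: r ≈ 16.200% − 15.150% = 1.0500%
Exact: (1 + 0.1620)/(1 + 0.1515) − 1 = 0.9119%
Error = 1.0500% − 0.9119% = 0.1381% → 0.14%.

0.14%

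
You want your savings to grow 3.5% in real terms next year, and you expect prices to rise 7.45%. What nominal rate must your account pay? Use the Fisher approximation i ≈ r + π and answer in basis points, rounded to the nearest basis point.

i ≈ r + π = 3.5% + 7.45% = 1095 basis points.

1095 basis points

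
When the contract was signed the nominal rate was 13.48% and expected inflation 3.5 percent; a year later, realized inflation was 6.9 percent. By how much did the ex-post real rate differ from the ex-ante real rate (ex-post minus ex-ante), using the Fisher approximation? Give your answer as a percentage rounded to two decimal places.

Ex-ante: 13.48% − 3.5% = 9.980%
Ex-post: 13.48% − 6.9% = 6.580%
Difference (ex-post − ex-ante) = -3.4000% → -3.40%.

-3.40%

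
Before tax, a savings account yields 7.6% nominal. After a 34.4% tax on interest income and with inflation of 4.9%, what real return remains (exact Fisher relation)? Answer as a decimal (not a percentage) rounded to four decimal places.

After-tax nominal return = 7.6% × (1 − 0.344) = 4.9856%.
1 + r = 1.049856 / 1.04900 = 1.000816
After-tax real rate = 1.000816 − 1 → 0.0008.

0.0008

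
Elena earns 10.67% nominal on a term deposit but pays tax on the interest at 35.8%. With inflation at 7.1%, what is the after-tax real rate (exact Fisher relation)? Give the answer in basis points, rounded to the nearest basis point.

-23 basis points

After-tax nominal return = 10.67% × (1 − 0.358) = 6.85014%.
1 + r = 1.0685014 / 1.07100 = 0.997667
After-tax real rate = 0.997667 − 1 → -23 basis points.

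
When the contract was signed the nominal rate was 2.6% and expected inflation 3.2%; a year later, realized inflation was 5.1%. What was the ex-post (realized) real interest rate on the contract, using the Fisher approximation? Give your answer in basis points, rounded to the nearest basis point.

-250 basis points

Ex-post: 2.6% − 5.1% = -2.500%
So the realized real rate is -250 basis points.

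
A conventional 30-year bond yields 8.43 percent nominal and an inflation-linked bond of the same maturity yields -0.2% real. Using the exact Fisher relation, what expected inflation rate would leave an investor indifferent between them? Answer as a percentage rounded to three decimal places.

8.647%

(1 + π) = (1 + i)/(1 + r) = 1.08430 / 0.99800 = 1.086473
Break-even inflation = 1.086473 − 1 → 8.647%.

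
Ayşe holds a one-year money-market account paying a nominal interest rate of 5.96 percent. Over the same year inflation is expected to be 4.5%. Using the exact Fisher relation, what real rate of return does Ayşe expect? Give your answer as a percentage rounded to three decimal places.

1.397%

By the Fisher relation, 1 + r = (1 + i)/(1 + π).
1 + r = 1.05960 / 1.04500 = 1.013971
r = 1.013971 − 1 = 1.3971%, i.e. 1.397%.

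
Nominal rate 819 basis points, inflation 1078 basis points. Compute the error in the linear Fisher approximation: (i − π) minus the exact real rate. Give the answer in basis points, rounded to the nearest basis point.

Approximate: r ≈ 8.190% − 10.780% = -2.5900%
Exact: (1 + 0.0819)/(1 + 0.1078) − 1 = -2.3380%
Error = -2.5900% − (-2.3380%) = -0.2520% → -25 basis points.

-25 basis points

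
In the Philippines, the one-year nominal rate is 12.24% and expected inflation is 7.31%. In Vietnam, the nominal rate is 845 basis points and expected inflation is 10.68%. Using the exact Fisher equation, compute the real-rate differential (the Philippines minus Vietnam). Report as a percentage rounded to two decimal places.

The Philippines: (1 + 0.1224)/(1 + 0.0731) − 1 = 4.5942%
Vietnam: (1 + 0.0845)/(1 + 0.1068) − 1 = -2.0148%
Differential = 4.5942% − (-2.0148%) = 6.6090% → 6.61%.

6.61%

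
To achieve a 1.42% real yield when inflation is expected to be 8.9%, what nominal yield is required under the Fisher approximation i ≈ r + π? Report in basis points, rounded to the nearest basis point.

1032 basis points

i ≈ r + π = 1.42% + 8.9% = 1032 basis points.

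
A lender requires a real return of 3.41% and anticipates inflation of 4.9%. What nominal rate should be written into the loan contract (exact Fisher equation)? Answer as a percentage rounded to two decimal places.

8.48%

(1 + i) = (1 + r)(1 + π) = 1.03410 × 1.04900 = 1.0847709
i = 1.0847709 − 1, so the required nominal rate is 8.48%.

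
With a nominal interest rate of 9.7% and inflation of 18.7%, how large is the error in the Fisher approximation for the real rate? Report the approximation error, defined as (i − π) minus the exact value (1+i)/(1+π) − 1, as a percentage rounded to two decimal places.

-1.42%

Approximate: r ≈ 9.700% − 18.700% = -9.0000%
Exact: (1 + 0.0970)/(1 + 0.1870) − 1 = -7.5821%
Error = -9.0000% − (-7.5821%) = -1.4179% → -1.42%.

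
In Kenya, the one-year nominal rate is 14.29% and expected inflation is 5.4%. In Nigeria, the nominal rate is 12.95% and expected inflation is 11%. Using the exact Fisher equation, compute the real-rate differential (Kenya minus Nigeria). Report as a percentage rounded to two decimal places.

6.68%

Kenya: (1 + 0.1429)/(1 + 0.0540) − 1 = 8.4345%
Nigeria: (1 + 0.1295)/(1 + 0.1100) − 1 = 1.7568%
Differential = 8.4345% − 1.7568% = 6.6778% → 6.68%.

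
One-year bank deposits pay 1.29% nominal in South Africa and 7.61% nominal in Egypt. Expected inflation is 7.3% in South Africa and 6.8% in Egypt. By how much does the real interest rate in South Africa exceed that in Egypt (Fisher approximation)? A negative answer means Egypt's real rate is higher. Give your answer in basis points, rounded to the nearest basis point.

South Africa: 1.29% − 7.3% = -6.010%
Egypt: 7.61% − 6.8% = 0.810%
Differential = -6.820% → -682 basis points.

-682 basis points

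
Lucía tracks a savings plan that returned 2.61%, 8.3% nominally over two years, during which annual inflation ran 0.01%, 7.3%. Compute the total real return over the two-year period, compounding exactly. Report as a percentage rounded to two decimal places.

Nominal growth factor = 1.0261 × 1.0830 = 1.111266
Price-level growth factor = 1.0001 × 1.0730 = 1.073107
Real growth factor = 1.111266 / 1.073107 = 1.035559
Total real return = 1.035559 − 1 → 3.56%.

3.56%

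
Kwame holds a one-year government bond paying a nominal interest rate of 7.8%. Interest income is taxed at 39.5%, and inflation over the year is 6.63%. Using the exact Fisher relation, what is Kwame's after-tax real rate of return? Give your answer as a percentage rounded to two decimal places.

-1.79%

After-tax nominal return = 7.8% × (1 − 0.395) = 4.7190%.
1 + r = 1.04719 / 1.06630 = 0.982078
After-tax real rate = 0.982078 − 1 → -1.79%.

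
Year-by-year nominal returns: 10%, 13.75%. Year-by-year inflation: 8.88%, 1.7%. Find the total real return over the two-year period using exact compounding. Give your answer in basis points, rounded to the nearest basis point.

Compound the nominal returns: 1.1000 × 1.1375 = 1.251250.
Compound inflation: 1.0888 × 1.0170 = 1.107310.
Deflate: 1.251250 / 1.107310 = 1.129991.
Total real return = 1.129991 − 1 → 1300 basis points.

1300 basis points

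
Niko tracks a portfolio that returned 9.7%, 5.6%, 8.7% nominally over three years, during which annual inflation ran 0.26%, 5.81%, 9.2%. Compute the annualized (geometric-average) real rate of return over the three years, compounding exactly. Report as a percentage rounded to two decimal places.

Compound the nominal returns: 1.0970 × 1.0560 × 1.0870 = 1.25921558.
Compound inflation: 1.0026 × 1.0581 × 1.0920 = 1.15844936.
Deflate: 1.25921558 / 1.15844936 = 1.08698371.
Annualized real rate = 1.08698371^(1/3) − 1 = 2.8192% → 2.82%.

2.82%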